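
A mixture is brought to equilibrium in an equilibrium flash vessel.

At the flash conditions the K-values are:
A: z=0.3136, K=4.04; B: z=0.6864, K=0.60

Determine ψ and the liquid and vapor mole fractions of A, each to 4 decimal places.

ψ = 0.5582, x_A = 0.1163, y_A = 0.4698

Binary case is linear: z₁(K₁−1)(1+ψ(K₂−1)) + z₂(K₂−1)(1+ψ(K₁−1)) = 0
⇒ ψ = [z₁(K₁−1)+z₂(K₂−1)] / [−(K₁−1)(K₂−1)] = 0.67878/1.21600 = 0.5582
Compositions from xᵢ = zᵢ/(1+ψ(Kᵢ−1)), yᵢ = Kᵢxᵢ:
  A: x = 0.1163, y = 0.4698
  B: x = 0.8837, y = 0.5302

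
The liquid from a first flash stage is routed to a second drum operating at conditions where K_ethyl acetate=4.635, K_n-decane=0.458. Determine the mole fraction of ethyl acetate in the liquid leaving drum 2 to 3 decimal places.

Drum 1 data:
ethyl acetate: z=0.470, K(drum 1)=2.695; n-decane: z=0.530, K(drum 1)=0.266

x_ethyl acetate (drum 2) = 0.130

Drum 1:
Let ψ₁ = V/F and solve Σ zᵢ(Kᵢ−1)/(1+ψ₁(Kᵢ−1)) = 0.
Check two-phase: ΣzᵢKᵢ = 1.408 > 1 and Σzᵢ/Kᵢ = 2.167 > 1, so g(0) = 0.408 > 0 and g(1) = -1.167 < 0.
Binary case is linear: z₁(K₁−1)(1+ψ₁(K₂−1)) + z₂(K₂−1)(1+ψ₁(K₁−1)) = 0
⇒ ψ₁ = [z₁(K₁−1)+z₂(K₂−1)] / [−(K₁−1)(K₂−1)] = 0.4076/1.2441 = 0.328
Drum-1 compositions:
  ethyl acetate: x = 0.302, y = 0.814
  n-decane: x = 0.698, y = 0.186
Drum-2 feed = drum-1 liquid: z₂ = (0.3022, 0.6978).
Drum 2:
Rachford–Rice: g(ψ₂) = Σ zᵢ(Kᵢ−1)/(1+ψ₂(Kᵢ−1)) = 0.
Feasibility: ΣzᵢKᵢ = 1.720, Σzᵢ/Kᵢ = 1.589 — both > 1, two phases present.
Newton–Raphson from ψ₂ = 0.65:
  ψ₂ = 0.650: g = -0.2573, g' = -0.842 → ψ₂ = 0.344
  ψ₂ = 0.344: g = 0.0228, g' = -1.097 → ψ₂ = 0.365
  ψ₂ = 0.365: g = 0.0004, g' = -1.056 → ψ₂ = 0.366
Converged at ψ₂ = 0.366.
  ethyl acetate: x = 0.130, y = 0.601
  n-decane: x = 0.870, y = 0.399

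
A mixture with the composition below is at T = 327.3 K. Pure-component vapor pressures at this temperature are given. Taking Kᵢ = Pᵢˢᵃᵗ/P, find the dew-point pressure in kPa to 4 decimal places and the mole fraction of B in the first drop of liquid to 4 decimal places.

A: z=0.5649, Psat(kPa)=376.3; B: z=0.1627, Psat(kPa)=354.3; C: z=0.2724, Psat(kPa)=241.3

Pdew = 323.6983 kPa, x_B = 0.1486

At the dew point ψ → 1, so Σzᵢ/Kᵢ = 1 with Kᵢ = Pᵢˢᵃᵗ/P ⇒ 1/P = Σzᵢ/Pᵢˢᵃᵗ.
1/P = 0.5649/376.3 + 0.1627/354.3 + 0.2724/241.3 = 0.0030893 ⇒ P = 323.6983 kPa
xᵢ = zᵢP/Pᵢˢᵃᵗ ⇒ x_B = 0.1627·323.6983/354.3 = 0.1486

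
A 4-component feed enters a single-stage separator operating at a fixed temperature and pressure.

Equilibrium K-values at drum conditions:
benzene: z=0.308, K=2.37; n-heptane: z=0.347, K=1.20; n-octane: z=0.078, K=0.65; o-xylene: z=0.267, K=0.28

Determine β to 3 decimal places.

Let β = V/F and solve Σ zᵢ(Kᵢ−1)/(1+β(Kᵢ−1)) = 0.
g(0) = ΣzᵢKᵢ − 1 = 0.272 and g(1) = 1 − Σzᵢ/Kᵢ = -0.493, so a root lies in (0, 1).
Newton iteration, β⁰ = 0.5:
  β = 0.500: g = -0.0200, g' = -0.567 → β = 0.465
  β = 0.465: g = -0.0002, g' = -0.554 → β = 0.464
Converged at β = 0.464.

β = 0.464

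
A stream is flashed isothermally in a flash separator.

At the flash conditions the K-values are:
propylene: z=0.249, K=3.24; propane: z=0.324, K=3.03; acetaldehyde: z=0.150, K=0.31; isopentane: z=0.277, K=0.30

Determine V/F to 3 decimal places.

V/F = 0.621

Newton–Raphson from V/F = 0.68:
  V/F = 0.680: g = -0.0677, g' = -1.180 → V/F = 0.623
  V/F = 0.623: g = -0.0017, g' = -1.124 → V/F = 0.621
Converged at V/F = 0.621.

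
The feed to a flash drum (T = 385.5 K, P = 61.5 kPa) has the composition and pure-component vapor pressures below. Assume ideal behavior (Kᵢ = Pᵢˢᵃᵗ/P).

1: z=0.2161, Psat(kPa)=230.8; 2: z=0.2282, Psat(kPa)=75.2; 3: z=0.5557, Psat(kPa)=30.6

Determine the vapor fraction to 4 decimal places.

ψ = 0.3679

Raoult's law: Kᵢ = Pᵢˢᵃᵗ/P = Pᵢˢᵃᵗ/61.5.
  K_1 = 230.8/61.5 = 3.752846, K_2 = 75.2/61.5 = 1.222764, K_3 = 30.6/61.5 = 0.497561
Material balance + equilibrium reduce to Σ zᵢ(Kᵢ−1)/(1+ψ(Kᵢ−1)) = 0.
g(0) = ΣzᵢKᵢ − 1 = 0.3665 and g(1) = 1 − Σzᵢ/Kᵢ = -0.3611, so a root lies in (0, 1).
Iterate (Newton) starting at ψ = 0.5:
  ψ = 0.5000: g = -0.07681, g' = -0.5494 → ψ = 0.3602
  ψ = 0.3602: g = 0.00487, g' = -0.6317 → ψ = 0.3679
Converged at ψ = 0.3679.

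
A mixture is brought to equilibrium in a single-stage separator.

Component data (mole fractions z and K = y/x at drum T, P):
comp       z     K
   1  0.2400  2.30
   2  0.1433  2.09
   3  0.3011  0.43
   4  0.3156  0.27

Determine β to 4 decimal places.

Let β = V/F and solve Σ zᵢ(Kᵢ−1)/(1+β(Kᵢ−1)) = 0.
Check two-phase: ΣzᵢKᵢ = 1.0662 > 1 and Σzᵢ/Kᵢ = 2.0420 > 1, so g(0) = 0.0662 > 0 and g(1) = -1.0420 < 0.
Iterate (Newton) starting at β = 0.5:
  β = 0.5000: g = -0.31266, g' = -0.8288 → β = 0.1227
  β = 0.1227: g = -0.03076, g' = -0.7501 → β = 0.0817
  β = 0.0817: g = 0.00044, g' = -0.7728 → β = 0.0823
Converged at β = 0.0823.

β = 0.0823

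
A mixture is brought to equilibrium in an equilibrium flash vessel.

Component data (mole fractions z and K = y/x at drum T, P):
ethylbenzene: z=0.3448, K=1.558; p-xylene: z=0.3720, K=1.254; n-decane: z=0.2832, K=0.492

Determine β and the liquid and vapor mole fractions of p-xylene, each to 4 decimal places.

β = 0.6811, x_p-xylene = 0.3171, y_p-xylene = 0.3977

Material balance + equilibrium reduce to Σ zᵢ(Kᵢ−1)/(1+β(Kᵢ−1)) = 0.
Check two-phase: ΣzᵢKᵢ = 1.1430 > 1 and Σzᵢ/Kᵢ = 1.0936 > 1, so g(0) = 0.1430 > 0 and g(1) = -0.0936 < 0.
Newton–Raphson from β = 0.62:
  β = 0.6200: g = 0.01457, g' = -0.2329 → β = 0.6825
  β = 0.6825: g = -0.00036, g' = -0.2450 → β = 0.6811
Converged at β = 0.6811.
Compositions from xᵢ = zᵢ/(1+β(Kᵢ−1)), yᵢ = Kᵢxᵢ:
  ethylbenzene: x = 0.2499, y = 0.3893
  p-xylene: x = 0.3171, y = 0.3977
  n-decane: x = 0.4330, y = 0.2130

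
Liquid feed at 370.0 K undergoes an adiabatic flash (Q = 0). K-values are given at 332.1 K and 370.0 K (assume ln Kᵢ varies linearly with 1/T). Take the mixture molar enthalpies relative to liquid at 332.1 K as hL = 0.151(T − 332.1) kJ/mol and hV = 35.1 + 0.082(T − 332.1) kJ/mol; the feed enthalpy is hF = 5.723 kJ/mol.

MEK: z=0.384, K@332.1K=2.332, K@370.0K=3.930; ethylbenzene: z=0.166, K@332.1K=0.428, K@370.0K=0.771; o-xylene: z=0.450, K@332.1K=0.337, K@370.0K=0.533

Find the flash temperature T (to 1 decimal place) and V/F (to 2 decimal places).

Adiabatic flash: solve Rachford–Rice at each trial T, then check hF = ψ·hV(T) + (1−ψ)·hL(T).
  T = 332.1 K: K = (2.332, 0.428, 0.337), RR gives ψ = 0.139, H_out = 4.870 kJ/mol
  T = 370.0 K: K = (3.930, 0.771, 0.533), RR gives ψ = 0.719, H_out = 29.095 kJ/mol
  T = 351.1 K: K = (3.072, 0.584, 0.429), RR gives ψ = 0.425, H_out = 17.240 kJ/mol
  T = 341.6 K: K = (2.687, 0.502, 0.382), RR gives ψ = 0.289, H_out = 11.396 kJ/mol
  T = 336.9 K: K = (2.508, 0.465, 0.359), RR gives ψ = 0.218, H_out = 8.299 kJ/mol
  T = 334.5 K: K = (2.419, 0.446, 0.348), RR gives ψ = 0.179, H_out = 6.626 kJ/mol
Linear interpolation between T = 332.1 (H_out = 4.870) and T = 334.5 (H_out = 6.626) on hF = 5.723 gives T ≈ 333.3 K, at which ψ = 0.16.

T = 333.3 K, V/F = 0.16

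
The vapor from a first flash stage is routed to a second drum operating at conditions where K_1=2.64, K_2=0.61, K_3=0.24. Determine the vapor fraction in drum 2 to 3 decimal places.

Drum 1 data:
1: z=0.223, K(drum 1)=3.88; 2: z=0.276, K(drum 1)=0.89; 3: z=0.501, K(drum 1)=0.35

V/F (drum 2) = 0.650

Drum 1:
Let ψ₁ = V/F and solve Σ zᵢ(Kᵢ−1)/(1+ψ₁(Kᵢ−1)) = 0.
Check two-phase: ΣzᵢKᵢ = 1.286 > 1 and Σzᵢ/Kᵢ = 1.799 > 1, so g(0) = 0.286 > 0 and g(1) = -0.799 < 0.
Newton iteration, ψ₁⁰ = 0.5:
  ψ₁ = 0.500: g = -0.2514, g' = -0.779 → ψ₁ = 0.177
  ψ₁ = 0.177: g = 0.0261, g' = -1.084 → ψ₁ = 0.201
  ψ₁ = 0.201: g = 0.0007, g' = -1.025 → ψ₁ = 0.202
Converged at ψ₁ = 0.202.
Drum-1 compositions:
  1: x = 0.141, y = 0.547
  2: x = 0.282, y = 0.251
  3: x = 0.577, y = 0.202
Drum-2 feed = drum-1 vapor: z₂ = (0.5469, 0.2512, 0.2019).
Drum 2:
Material balance + equilibrium reduce to Σ zᵢ(Kᵢ−1)/(1+ψ₂(Kᵢ−1)) = 0.
Check two-phase: ΣzᵢKᵢ = 1.646 > 1 and Σzᵢ/Kᵢ = 1.460 > 1, so g(0) = 0.646 > 0 and g(1) = -0.460 < 0.
Newton iteration, ψ₂⁰ = 0.64:
  ψ₂ = 0.640: g = 0.0083, g' = -0.860 → ψ₂ = 0.650
Converged at ψ₂ = 0.650.
  1: x = 0.265, y = 0.699
  2: x = 0.336, y = 0.205
  3: x = 0.399, y = 0.096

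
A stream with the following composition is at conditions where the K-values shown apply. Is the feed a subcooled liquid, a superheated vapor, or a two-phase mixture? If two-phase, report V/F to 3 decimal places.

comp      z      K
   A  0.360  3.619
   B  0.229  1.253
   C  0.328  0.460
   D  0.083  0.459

two-phase, V/F = 0.740

ΣzᵢKᵢ = 1.779; Σzᵢ/Kᵢ = 1.176.
Both exceed 1, so a two-phase solution exists.
Material balance + equilibrium reduce to Σ zᵢ(Kᵢ−1)/(1+ψ(Kᵢ−1)) = 0.
Iterate (Newton) starting at ψ = 0.5:
  ψ = 0.500: g = 0.1555, g' = -0.700 → ψ = 0.722
  ψ = 0.722: g = 0.0110, g' = -0.628 → ψ = 0.740
Converged at ψ = 0.740.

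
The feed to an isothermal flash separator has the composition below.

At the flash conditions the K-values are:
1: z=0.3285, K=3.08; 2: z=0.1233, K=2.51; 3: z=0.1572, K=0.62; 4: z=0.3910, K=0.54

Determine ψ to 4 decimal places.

Iterate (Newton) starting at ψ = 0.5:
  ψ = 0.5000: g = 0.13370, g' = -0.6069 → ψ = 0.7203
  ψ = 0.7203: g = 0.01146, g' = -0.5203 → ψ = 0.7423
  ψ = 0.7423: g = 0.00004, g' = -0.5169 → ψ = 0.7424
Converged at ψ = 0.7424.

ψ = 0.7424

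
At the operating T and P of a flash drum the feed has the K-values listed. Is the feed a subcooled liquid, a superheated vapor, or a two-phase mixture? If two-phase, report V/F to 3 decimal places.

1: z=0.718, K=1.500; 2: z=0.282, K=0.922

superheated vapor

ΣzᵢKᵢ = 1.337; Σzᵢ/Kᵢ = 0.785.
Since Σzᵢ/Kᵢ < 1 the mixture is above its dew point — single vapor phase.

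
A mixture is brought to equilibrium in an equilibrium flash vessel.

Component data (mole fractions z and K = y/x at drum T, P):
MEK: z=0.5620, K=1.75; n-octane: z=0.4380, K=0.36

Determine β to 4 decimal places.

Let β = V/F and solve Σ zᵢ(Kᵢ−1)/(1+β(Kᵢ−1)) = 0.
Check two-phase: ΣzᵢKᵢ = 1.1412 > 1 and Σzᵢ/Kᵢ = 1.5378 > 1, so g(0) = 0.1412 > 0 and g(1) = -0.5378 < 0.
Binary case is linear: z₁(K₁−1)(1+β(K₂−1)) + z₂(K₂−1)(1+β(K₁−1)) = 0
⇒ β = [z₁(K₁−1)+z₂(K₂−1)] / [−(K₁−1)(K₂−1)] = 0.14118/0.48000 = 0.2941

β = 0.2941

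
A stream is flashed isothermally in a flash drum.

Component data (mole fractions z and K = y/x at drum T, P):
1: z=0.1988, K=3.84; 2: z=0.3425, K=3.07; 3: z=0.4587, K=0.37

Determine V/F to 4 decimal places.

Material balance + equilibrium reduce to Σ zᵢ(Kᵢ−1)/(1+V/F(Kᵢ−1)) = 0.
Check two-phase: ΣzᵢKᵢ = 1.9846 > 1 and Σzᵢ/Kᵢ = 1.4031 > 1, so g(0) = 0.9846 > 0 and g(1) = -0.4031 < 0.
Iterate (Newton) starting at V/F = 0.5:
  V/F = 0.5000: g = 0.15982, g' = -1.0162 → V/F = 0.6573
  V/F = 0.6573: g = 0.00408, g' = -0.9888 → V/F = 0.6614
Converged at V/F = 0.6614.

V/F = 0.6614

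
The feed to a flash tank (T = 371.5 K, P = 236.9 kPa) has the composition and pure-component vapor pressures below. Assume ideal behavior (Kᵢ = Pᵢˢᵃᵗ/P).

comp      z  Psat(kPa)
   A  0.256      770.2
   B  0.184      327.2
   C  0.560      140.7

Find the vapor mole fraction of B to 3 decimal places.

Raoult's law: Kᵢ = Pᵢˢᵃᵗ/P = Pᵢˢᵃᵗ/236.9.
  K_A = 770.2/236.9 = 3.25116, K_B = 327.2/236.9 = 1.38117, K_C = 140.7/236.9 = 0.59392
Material balance + equilibrium reduce to Σ zᵢ(Kᵢ−1)/(1+β(Kᵢ−1)) = 0.
Feasibility: ΣzᵢKᵢ = 1.419, Σzᵢ/Kᵢ = 1.155 — both > 1, two phases present.
Iterate (Newton) starting at β = 0.5:
  β = 0.500: g = 0.0447, g' = -0.451 → β = 0.599
  β = 0.599: g = 0.0020, g' = -0.414 → β = 0.604
Converged at β = 0.604.
Compositions from xᵢ = zᵢ/(1+β(Kᵢ−1)), yᵢ = Kᵢxᵢ:
  A: x = 0.109, y = 0.353
  B: x = 0.150, y = 0.207
  C: x = 0.742, y = 0.441

y_B = 0.207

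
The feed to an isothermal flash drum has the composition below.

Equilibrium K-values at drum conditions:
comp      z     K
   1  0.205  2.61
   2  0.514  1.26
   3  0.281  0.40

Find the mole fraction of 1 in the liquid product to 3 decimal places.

x_1 = 0.100

Let ψ = V/F and solve Σ zᵢ(Kᵢ−1)/(1+ψ(Kᵢ−1)) = 0.
g(0) = ΣzᵢKᵢ − 1 = 0.295 and g(1) = 1 − Σzᵢ/Kᵢ = -0.189, so a root lies in (0, 1).
Iterate (Newton) starting at ψ = 0.61:
  ψ = 0.610: g = 0.0159, g' = -0.413 → ψ = 0.649
  ψ = 0.649: g = -0.0002, g' = -0.424 → ψ = 0.648
Converged at ψ = 0.648.
Compositions from xᵢ = zᵢ/(1+ψ(Kᵢ−1)), yᵢ = Kᵢxᵢ:
  1: x = 0.100, y = 0.262
  2: x = 0.440, y = 0.554
  3: x = 0.460, y = 0.184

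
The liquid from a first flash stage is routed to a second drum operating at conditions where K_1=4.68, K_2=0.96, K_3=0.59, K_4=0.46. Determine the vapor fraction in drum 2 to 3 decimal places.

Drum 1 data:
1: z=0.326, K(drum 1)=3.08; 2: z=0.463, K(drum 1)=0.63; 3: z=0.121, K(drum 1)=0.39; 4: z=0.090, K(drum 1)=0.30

V/F (drum 2) = 0.613

Drum 1:
Material balance + equilibrium reduce to Σ zᵢ(Kᵢ−1)/(1+ψ₁(Kᵢ−1)) = 0.
g(0) = ΣzᵢKᵢ − 1 = 0.370 and g(1) = 1 − Σzᵢ/Kᵢ = -0.451, so a root lies in (0, 1).
Iterate (Newton) starting at ψ₁ = 0.5:
  ψ₁ = 0.500: g = -0.0809, g' = -0.632 → ψ₁ = 0.372
  ψ₁ = 0.372: g = 0.0030, g' = -0.690 → ψ₁ = 0.376
Converged at ψ₁ = 0.376.
Drum-1 compositions:
  1: x = 0.183, y = 0.563
  2: x = 0.538, y = 0.339
  3: x = 0.157, y = 0.061
  4: x = 0.122, y = 0.037
Drum-2 feed = drum-1 liquid: z₂ = (0.1829, 0.5379, 0.1571, 0.1222).
Drum 2:
Material balance + equilibrium reduce to Σ zᵢ(Kᵢ−1)/(1+ψ₂(Kᵢ−1)) = 0.
Feasibility: ΣzᵢKᵢ = 1.521, Σzᵢ/Kᵢ = 1.131 — both > 1, two phases present.
Newton–Raphson from ψ₂ = 0.52:
  ψ₂ = 0.520: g = 0.0354, g' = -0.404 → ψ₂ = 0.608
  ψ₂ = 0.608: g = 0.0019, g' = -0.363 → ψ₂ = 0.613
Converged at ψ₂ = 0.613.
  1: x = 0.056, y = 0.263
  2: x = 0.551, y = 0.529
  3: x = 0.210, y = 0.124
  4: x = 0.183, y = 0.084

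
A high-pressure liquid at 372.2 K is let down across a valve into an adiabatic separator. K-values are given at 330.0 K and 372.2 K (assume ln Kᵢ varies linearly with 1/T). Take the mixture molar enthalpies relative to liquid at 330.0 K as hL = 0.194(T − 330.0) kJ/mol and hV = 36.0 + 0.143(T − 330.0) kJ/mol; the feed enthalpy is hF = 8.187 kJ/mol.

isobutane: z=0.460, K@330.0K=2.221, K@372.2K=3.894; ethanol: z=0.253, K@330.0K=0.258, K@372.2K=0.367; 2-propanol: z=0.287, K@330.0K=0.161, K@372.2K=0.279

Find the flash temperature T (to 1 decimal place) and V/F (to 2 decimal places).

Adiabatic flash: solve Rachford–Rice at each trial T, then check hF = ψ·hV(T) + (1−ψ)·hL(T).
  T = 330.0 K: K = (2.221, 0.258, 0.161), RR gives ψ = 0.137, H_out = 4.937 kJ/mol
  T = 372.2 K: K = (3.894, 0.367, 0.279), RR gives ψ = 0.489, H_out = 24.729 kJ/mol
  T = 351.1 K: K = (2.991, 0.311, 0.215), RR gives ψ = 0.350, H_out = 16.305 kJ/mol
  T = 340.6 K: K = (2.591, 0.284, 0.187), RR gives ψ = 0.259, H_out = 11.258 kJ/mol
  T = 335.3 K: K = (2.402, 0.271, 0.174), RR gives ψ = 0.204, H_out = 8.303 kJ/mol
  T = 332.6 K: K = (2.309, 0.264, 0.167), RR gives ψ = 0.171, H_out = 6.649 kJ/mol
  T = 334.0 K: K = (2.357, 0.268, 0.171), RR gives ψ = 0.188, H_out = 7.521 kJ/mol
Linear interpolation between T = 334.0 (H_out = 7.521) and T = 335.3 (H_out = 8.303) on hF = 8.187 gives T ≈ 335.1 K, at which ψ = 0.20.

T = 335.1 K, V/F = 0.20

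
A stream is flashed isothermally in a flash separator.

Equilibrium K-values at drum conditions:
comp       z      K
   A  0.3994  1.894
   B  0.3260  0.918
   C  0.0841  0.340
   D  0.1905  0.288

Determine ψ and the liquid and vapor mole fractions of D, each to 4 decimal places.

Rachford–Rice: g(ψ) = Σ zᵢ(Kᵢ−1)/(1+ψ(Kᵢ−1)) = 0.
g(0) = ΣzᵢKᵢ − 1 = 0.1392 and g(1) = 1 − Σzᵢ/Kᵢ = -0.4748, so a root lies in (0, 1).
Newton iteration, ψ⁰ = 0.45:
  ψ = 0.4500: g = -0.05167, g' = -0.4479 → ψ = 0.3347
  ψ = 0.3347: g = -0.00195, g' = -0.4182 → ψ = 0.3300
Converged at ψ = 0.3300.
Compositions from xᵢ = zᵢ/(1+ψ(Kᵢ−1)), yᵢ = Kᵢxᵢ:
  A: x = 0.3084, y = 0.5841
  B: x = 0.3351, y = 0.3076
  C: x = 0.1075, y = 0.0366
  D: x = 0.2490, y = 0.0717

ψ = 0.3300, x_D = 0.2490, y_D = 0.0717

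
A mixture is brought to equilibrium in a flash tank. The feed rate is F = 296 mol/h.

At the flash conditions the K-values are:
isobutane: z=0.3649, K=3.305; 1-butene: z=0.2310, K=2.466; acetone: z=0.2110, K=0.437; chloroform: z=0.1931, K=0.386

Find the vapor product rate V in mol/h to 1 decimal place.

V = 237.6 mol/h

Newton–Raphson from ψ = 0.44:
  ψ = 0.4400: g = 0.30308, g' = -0.9162 → ψ = 0.7708
  ψ = 0.7708: g = 0.02693, g' = -0.8320 → ψ = 0.8032
  ψ = 0.8032: g = -0.00027, g' = -0.8494 → ψ = 0.8029
Converged at ψ = 0.8029.
Then V = ψ·F = 0.8029·296 = 237.6 mol/h and L = F − V = 58.4 mol/h.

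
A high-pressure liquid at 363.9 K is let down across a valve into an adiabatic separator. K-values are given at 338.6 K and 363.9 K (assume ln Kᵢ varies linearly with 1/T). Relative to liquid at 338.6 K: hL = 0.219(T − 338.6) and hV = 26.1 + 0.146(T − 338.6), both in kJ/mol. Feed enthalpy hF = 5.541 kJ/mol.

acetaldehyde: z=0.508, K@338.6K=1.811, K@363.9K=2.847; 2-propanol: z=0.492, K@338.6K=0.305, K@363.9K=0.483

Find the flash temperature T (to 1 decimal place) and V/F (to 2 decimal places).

Adiabatic flash: solve Rachford–Rice at each trial T, then check hF = ψ·hV(T) + (1−ψ)·hL(T).
  T = 338.6 K: K = (1.811, 0.305), RR gives ψ = 0.124, H_out = 3.244 kJ/mol
  T = 363.9 K: K = (2.847, 0.483), RR gives ψ = 0.716, H_out = 22.911 kJ/mol
  T = 351.2 K: K = (2.287, 0.387), RR gives ψ = 0.446, H_out = 13.990 kJ/mol
  T = 344.9 K: K = (2.040, 0.344), RR gives ψ = 0.301, H_out = 9.105 kJ/mol
  T = 341.8 K: K = (1.925, 0.324), RR gives ψ = 0.220, H_out = 6.391 kJ/mol
  T = 340.2 K: K = (1.867, 0.315), RR gives ψ = 0.174, H_out = 4.869 kJ/mol
Linear interpolation between T = 340.2 (H_out = 4.869) and T = 341.8 (H_out = 6.391) on hF = 5.541 gives T ≈ 340.9 K, at which ψ = 0.19.

T = 340.9 K, V/F = 0.19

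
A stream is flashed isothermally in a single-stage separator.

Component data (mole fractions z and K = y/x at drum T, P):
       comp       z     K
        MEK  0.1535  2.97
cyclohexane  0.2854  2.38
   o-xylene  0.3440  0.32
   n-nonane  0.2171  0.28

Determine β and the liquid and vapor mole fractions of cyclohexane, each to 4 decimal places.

β = 0.2740, x_cyclohexane = 0.2071, y_cyclohexane = 0.4929

Let β = V/F and solve Σ zᵢ(Kᵢ−1)/(1+β(Kᵢ−1)) = 0.
Feasibility: ΣzᵢKᵢ = 1.3060, Σzᵢ/Kᵢ = 2.0220 — both > 1, two phases present.
Newton iteration, β⁰ = 0.51:
  β = 0.5100: g = -0.22313, g' = -0.9893 → β = 0.2845
  β = 0.2845: g = -0.00998, g' = -0.9474 → β = 0.2739
  β = 0.2739: g = 0.00003, g' = -0.9524 → β = 0.2740
Converged at β = 0.2740.
Compositions from xᵢ = zᵢ/(1+β(Kᵢ−1)), yᵢ = Kᵢxᵢ:
  MEK: x = 0.0997, y = 0.2961
  cyclohexane: x = 0.2071, y = 0.4929
  o-xylene: x = 0.4228, y = 0.1353
  n-nonane: x = 0.2704, y = 0.0757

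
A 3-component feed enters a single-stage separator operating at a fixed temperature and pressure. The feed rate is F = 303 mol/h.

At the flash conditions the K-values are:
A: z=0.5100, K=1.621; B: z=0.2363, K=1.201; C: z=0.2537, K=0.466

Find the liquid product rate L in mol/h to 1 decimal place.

L = 45.7 mol/h

Iterate (Newton) starting at ψ = 0.48:
  ψ = 0.4800: g = 0.10513, g' = -0.2555 → ψ = 0.8915
  ψ = 0.8915: g = -0.01445, g' = -0.3519 → ψ = 0.8505
  ψ = 0.8505: g = -0.00038, g' = -0.3340 → ψ = 0.8493
Converged at ψ = 0.8493.
Then V = ψ·F = 0.8493·303 = 257.3 mol/h and L = F − V = 45.7 mol/h.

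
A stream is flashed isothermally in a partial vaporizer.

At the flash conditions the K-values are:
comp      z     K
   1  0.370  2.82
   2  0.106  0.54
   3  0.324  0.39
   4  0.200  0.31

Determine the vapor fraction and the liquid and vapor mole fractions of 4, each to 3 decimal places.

ψ = 0.259, x_4 = 0.243, y_4 = 0.075

Let ψ = V/F and solve Σ zᵢ(Kᵢ−1)/(1+ψ(Kᵢ−1)) = 0.
g(0) = ΣzᵢKᵢ − 1 = 0.289 and g(1) = 1 − Σzᵢ/Kᵢ = -0.803, so a root lies in (0, 1).
Newton iteration, ψ⁰ = 0.5:
  ψ = 0.500: g = -0.2058, g' = -0.845 → ψ = 0.257
  ψ = 0.257: g = 0.0018, g' = -0.908 → ψ = 0.259
Converged at ψ = 0.259.
Compositions from xᵢ = zᵢ/(1+ψ(Kᵢ−1)), yᵢ = Kᵢxᵢ:
  1: x = 0.252, y = 0.710
  2: x = 0.120, y = 0.065
  3: x = 0.385, y = 0.150
  4: x = 0.243, y = 0.075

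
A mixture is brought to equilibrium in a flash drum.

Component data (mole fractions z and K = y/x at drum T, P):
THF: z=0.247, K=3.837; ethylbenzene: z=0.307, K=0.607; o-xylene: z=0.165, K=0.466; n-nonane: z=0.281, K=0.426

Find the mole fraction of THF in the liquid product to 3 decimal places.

Iterate (Newton) starting at V/F = 0.67:
  V/F = 0.670: g = -0.3215, g' = -0.682 → V/F = 0.199
  V/F = 0.199: g = 0.0366, g' = -1.046 → V/F = 0.234
  V/F = 0.234: g = 0.0015, g' = -0.961 → V/F = 0.235
Converged at V/F = 0.235.
Compositions from xᵢ = zᵢ/(1+V/F(Kᵢ−1)), yᵢ = Kᵢxᵢ:
  THF: x = 0.148, y = 0.568
  ethylbenzene: x = 0.338, y = 0.205
  o-xylene: x = 0.189, y = 0.088
  n-nonane: x = 0.325, y = 0.138

x_THF = 0.148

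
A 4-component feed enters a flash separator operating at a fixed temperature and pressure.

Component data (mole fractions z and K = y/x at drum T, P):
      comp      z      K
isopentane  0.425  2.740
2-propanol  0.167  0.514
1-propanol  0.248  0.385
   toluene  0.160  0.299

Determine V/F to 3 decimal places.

V/F = 0.372

Material balance + equilibrium reduce to Σ zᵢ(Kᵢ−1)/(1+V/F(Kᵢ−1)) = 0.
Check two-phase: ΣzᵢKᵢ = 1.394 > 1 and Σzᵢ/Kᵢ = 1.659 > 1, so g(0) = 0.394 > 0 and g(1) = -0.659 < 0.
Iterate (Newton) starting at V/F = 0.5:
  V/F = 0.500: g = -0.1047, g' = -0.819 → V/F = 0.372
Converged at V/F = 0.372.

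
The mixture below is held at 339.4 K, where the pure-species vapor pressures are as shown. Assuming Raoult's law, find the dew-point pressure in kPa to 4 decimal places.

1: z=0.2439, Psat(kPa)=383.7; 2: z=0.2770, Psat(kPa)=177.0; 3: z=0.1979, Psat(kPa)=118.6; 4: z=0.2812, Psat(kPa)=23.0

Pdew = 62.1298 kPa

At the dew point ψ → 1, so Σzᵢ/Kᵢ = 1 with Kᵢ = Pᵢˢᵃᵗ/P ⇒ 1/P = Σzᵢ/Pᵢˢᵃᵗ.
1/P = 0.2439/383.7 + 0.2770/177.0 + 0.1979/118.6 + 0.2812/23.0 = 0.0160953 ⇒ P = 62.1298 kPa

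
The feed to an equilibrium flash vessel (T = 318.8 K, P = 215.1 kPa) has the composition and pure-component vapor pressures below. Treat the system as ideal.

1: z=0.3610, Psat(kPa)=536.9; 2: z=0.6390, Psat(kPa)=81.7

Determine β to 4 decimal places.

Raoult's law: Kᵢ = Pᵢˢᵃᵗ/P = Pᵢˢᵃᵗ/215.1.
  K_1 = 536.9/215.1 = 2.496048, K_2 = 81.7/215.1 = 0.379823
Binary case is linear: z₁(K₁−1)(1+β(K₂−1)) + z₂(K₂−1)(1+β(K₁−1)) = 0
⇒ β = [z₁(K₁−1)+z₂(K₂−1)] / [−(K₁−1)(K₂−1)] = 0.14378/0.92781 = 0.1550

β = 0.1550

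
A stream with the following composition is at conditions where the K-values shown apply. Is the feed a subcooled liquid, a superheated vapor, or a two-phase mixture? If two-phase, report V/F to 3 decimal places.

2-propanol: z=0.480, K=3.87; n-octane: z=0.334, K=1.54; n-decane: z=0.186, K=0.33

ΣzᵢKᵢ = 2.433; Σzᵢ/Kᵢ = 0.905.
Since Σzᵢ/Kᵢ < 1 the mixture is above its dew point — single vapor phase.

superheated vapor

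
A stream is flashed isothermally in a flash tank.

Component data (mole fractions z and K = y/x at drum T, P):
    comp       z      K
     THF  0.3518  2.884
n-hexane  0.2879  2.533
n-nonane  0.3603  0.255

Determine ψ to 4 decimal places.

Let ψ = V/F and solve Σ zᵢ(Kᵢ−1)/(1+ψ(Kᵢ−1)) = 0.
g(0) = ΣzᵢKᵢ − 1 = 0.8357 and g(1) = 1 − Σzᵢ/Kᵢ = -0.6486, so a root lies in (0, 1).
Newton–Raphson from ψ = 0.5:
  ψ = 0.5000: g = 0.16337, g' = -1.0558 → ψ = 0.6547
  ψ = 0.6547: g = -0.00703, g' = -1.1810 → ψ = 0.6488
Converged at ψ = 0.6488.

ψ = 0.6488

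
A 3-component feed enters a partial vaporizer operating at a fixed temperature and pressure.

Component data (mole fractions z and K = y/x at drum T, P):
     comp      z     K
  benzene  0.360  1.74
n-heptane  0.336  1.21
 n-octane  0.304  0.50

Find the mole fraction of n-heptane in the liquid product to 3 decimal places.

Newton iteration, β⁰ = 0.4:
  β = 0.400: g = 0.0806, g' = -0.249 → β = 0.724
  β = 0.724: g = -0.0036, g' = -0.282 → β = 0.711
Converged at β = 0.711.
Compositions from xᵢ = zᵢ/(1+β(Kᵢ−1)), yᵢ = Kᵢxᵢ:
  benzene: x = 0.236, y = 0.410
  n-heptane: x = 0.292, y = 0.354
  n-octane: x = 0.472, y = 0.236

x_n-heptane = 0.292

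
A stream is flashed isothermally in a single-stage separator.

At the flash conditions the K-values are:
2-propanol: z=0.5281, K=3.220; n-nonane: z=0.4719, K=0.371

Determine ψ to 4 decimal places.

ψ = 0.6270

Material balance + equilibrium reduce to Σ zᵢ(Kᵢ−1)/(1+ψ(Kᵢ−1)) = 0.
g(0) = ΣzᵢKᵢ − 1 = 0.8756 and g(1) = 1 − Σzᵢ/Kᵢ = -0.4360, so a root lies in (0, 1).
Binary case is linear: z₁(K₁−1)(1+ψ(K₂−1)) + z₂(K₂−1)(1+ψ(K₁−1)) = 0
⇒ ψ = [z₁(K₁−1)+z₂(K₂−1)] / [−(K₁−1)(K₂−1)] = 0.87556/1.39638 = 0.6270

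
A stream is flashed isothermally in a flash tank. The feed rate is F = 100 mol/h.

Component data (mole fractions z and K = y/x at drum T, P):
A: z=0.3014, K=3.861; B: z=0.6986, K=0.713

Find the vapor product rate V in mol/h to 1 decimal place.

Binary case is linear: z₁(K₁−1)(1+β(K₂−1)) + z₂(K₂−1)(1+β(K₁−1)) = 0
⇒ β = [z₁(K₁−1)+z₂(K₂−1)] / [−(K₁−1)(K₂−1)] = 0.66181/0.82111 = 0.8060
Then V = β·F = 0.8060·100 = 80.6 mol/h and L = F − V = 19.4 mol/h.

V = 80.6 mol/h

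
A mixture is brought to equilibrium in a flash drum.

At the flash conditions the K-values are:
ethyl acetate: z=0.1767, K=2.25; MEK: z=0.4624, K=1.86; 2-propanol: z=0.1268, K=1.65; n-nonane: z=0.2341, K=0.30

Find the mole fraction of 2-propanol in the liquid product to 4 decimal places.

x_2-propanol = 0.0822

Material balance + equilibrium reduce to Σ zᵢ(Kᵢ−1)/(1+ψ(Kᵢ−1)) = 0.
Check two-phase: ΣzᵢKᵢ = 1.5371 > 1 and Σzᵢ/Kᵢ = 1.1843 > 1, so g(0) = 0.5371 > 0 and g(1) = -0.1843 < 0.
Iterate (Newton) starting at ψ = 0.5:
  ψ = 0.5000: g = 0.22411, g' = -0.5738 → ψ = 0.8906
  ψ = 0.8906: g = -0.05320, g' = -1.0017 → ψ = 0.8374
  ψ = 0.8374: g = -0.00357, g' = -0.8739 → ψ = 0.8334
  ψ = 0.8334: g = -0.00002, g' = -0.8656 → ψ = 0.8333
Converged at ψ = 0.8333.
Compositions from xᵢ = zᵢ/(1+ψ(Kᵢ−1)), yᵢ = Kᵢxᵢ:
  ethyl acetate: x = 0.0865, y = 0.1947
  MEK: x = 0.2694, y = 0.5010
  2-propanol: x = 0.0822, y = 0.1357
  n-nonane: x = 0.5618, y = 0.1686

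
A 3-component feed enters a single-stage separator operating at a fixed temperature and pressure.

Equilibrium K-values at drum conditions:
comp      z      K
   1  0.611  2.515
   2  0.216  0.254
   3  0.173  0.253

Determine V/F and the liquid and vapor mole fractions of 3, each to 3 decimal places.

Rachford–Rice: g(V/F) = Σ zᵢ(Kᵢ−1)/(1+V/F(Kᵢ−1)) = 0.
Feasibility: ΣzᵢKᵢ = 1.635, Σzᵢ/Kᵢ = 1.777 — both > 1, two phases present.
Newton–Raphson from V/F = 0.34:
  V/F = 0.340: g = 0.2218, g' = -1.000 → V/F = 0.562
Converged at V/F = 0.562.
Compositions from xᵢ = zᵢ/(1+V/F(Kᵢ−1)), yᵢ = Kᵢxᵢ:
  1: x = 0.330, y = 0.830
  2: x = 0.372, y = 0.094
  3: x = 0.298, y = 0.075

V/F = 0.562, x_3 = 0.298, y_3 = 0.075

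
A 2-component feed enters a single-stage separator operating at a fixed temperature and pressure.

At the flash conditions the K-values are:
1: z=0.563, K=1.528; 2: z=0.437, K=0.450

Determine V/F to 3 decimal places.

Rachford–Rice: g(V/F) = Σ zᵢ(Kᵢ−1)/(1+V/F(Kᵢ−1)) = 0.
Feasibility: ΣzᵢKᵢ = 1.057, Σzᵢ/Kᵢ = 1.340 — both > 1, two phases present.
Binary case is linear: z₁(K₁−1)(1+V/F(K₂−1)) + z₂(K₂−1)(1+V/F(K₁−1)) = 0
⇒ V/F = [z₁(K₁−1)+z₂(K₂−1)] / [−(K₁−1)(K₂−1)] = 0.0569/0.2904 = 0.196

V/F = 0.196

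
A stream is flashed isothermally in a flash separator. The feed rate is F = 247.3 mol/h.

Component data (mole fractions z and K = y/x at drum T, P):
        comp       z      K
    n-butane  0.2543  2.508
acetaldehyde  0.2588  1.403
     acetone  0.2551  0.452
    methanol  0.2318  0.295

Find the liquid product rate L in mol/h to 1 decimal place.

Let β = V/F and solve Σ zᵢ(Kᵢ−1)/(1+β(Kᵢ−1)) = 0.
g(0) = ΣzᵢKᵢ − 1 = 0.1846 and g(1) = 1 − Σzᵢ/Kᵢ = -0.6360, so a root lies in (0, 1).
Newton–Raphson from β = 0.5:
  β = 0.5000: g = -0.13950, g' = -0.6372 → β = 0.2811
  β = 0.2811: g = -0.00605, g' = -0.6054 → β = 0.2711
Converged at β = 0.2711.
Then V = β·F = 0.2711·247.3 = 67.0 mol/h and L = F − V = 180.3 mol/h.

L = 180.3 mol/h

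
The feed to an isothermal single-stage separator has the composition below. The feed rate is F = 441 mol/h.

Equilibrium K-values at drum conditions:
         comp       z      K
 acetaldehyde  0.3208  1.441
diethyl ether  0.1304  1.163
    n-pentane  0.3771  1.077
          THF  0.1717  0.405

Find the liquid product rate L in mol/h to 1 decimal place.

Newton–Raphson from ψ = 0.37:
  ψ = 0.3700: g = 0.03890, g' = -0.1513 → ψ = 0.6272
  ψ = 0.6272: g = -0.00518, g' = -0.1979 → ψ = 0.6010
  ψ = 0.6010: g = -0.00009, g' = -0.1912 → ψ = 0.6006
Converged at ψ = 0.6006.
Then V = ψ·F = 0.6006·441 = 264.8 mol/h and L = F − V = 176.2 mol/h.

L = 176.2 mol/h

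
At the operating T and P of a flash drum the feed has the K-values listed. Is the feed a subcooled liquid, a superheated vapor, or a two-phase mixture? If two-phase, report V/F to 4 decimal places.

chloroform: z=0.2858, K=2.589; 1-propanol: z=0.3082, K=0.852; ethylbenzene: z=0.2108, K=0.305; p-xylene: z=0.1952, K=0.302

two-phase, V/F = 0.1560

ΣzᵢKᵢ = 1.1258; Σzᵢ/Kᵢ = 1.8096.
Both exceed 1, so a two-phase solution exists.
Let ψ = V/F and solve Σ zᵢ(Kᵢ−1)/(1+ψ(Kᵢ−1)) = 0.
Newton iteration, ψ⁰ = 0.58:
  ψ = 0.5800: g = -0.28794, g' = -0.7578 → ψ = 0.2000
  ψ = 0.2000: g = -0.03091, g' = -0.6885 → ψ = 0.1551
  ψ = 0.1551: g = 0.00065, g' = -0.7190 → ψ = 0.1560
Converged at ψ = 0.1560.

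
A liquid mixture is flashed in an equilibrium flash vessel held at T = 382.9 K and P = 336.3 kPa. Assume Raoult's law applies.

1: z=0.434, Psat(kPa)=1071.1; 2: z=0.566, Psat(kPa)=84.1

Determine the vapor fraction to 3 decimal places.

ψ = 0.320

Raoult's law: Kᵢ = Pᵢˢᵃᵗ/P = Pᵢˢᵃᵗ/336.3.
  K_1 = 1071.1/336.3 = 3.18495, K_2 = 84.1/336.3 = 0.25007
Newton iteration, ψ⁰ = 0.68:
  ψ = 0.680: g = -0.4847, g' = -1.661 → ψ = 0.388
  ψ = 0.388: g = -0.0857, g' = -1.240 → ψ = 0.319
  ψ = 0.319: g = 0.0007, g' = -1.269 → ψ = 0.320
Converged at ψ = 0.320.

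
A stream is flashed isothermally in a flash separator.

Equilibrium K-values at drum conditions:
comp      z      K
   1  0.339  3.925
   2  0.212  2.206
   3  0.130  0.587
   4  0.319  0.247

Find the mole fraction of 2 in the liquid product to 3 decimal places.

Rachford–Rice: g(V/F) = Σ zᵢ(Kᵢ−1)/(1+V/F(Kᵢ−1)) = 0.
Check two-phase: ΣzᵢKᵢ = 1.953 > 1 and Σzᵢ/Kᵢ = 1.695 > 1, so g(0) = 0.953 > 0 and g(1) = -0.695 < 0.
Iterate (Newton) starting at V/F = 0.67:
  V/F = 0.670: g = -0.0826, g' = -1.205 → V/F = 0.601
  V/F = 0.601: g = -0.0029, g' = -1.128 → V/F = 0.599
Converged at V/F = 0.599.
Compositions from xᵢ = zᵢ/(1+V/F(Kᵢ−1)), yᵢ = Kᵢxᵢ:
  1: x = 0.123, y = 0.484
  2: x = 0.123, y = 0.272
  3: x = 0.173, y = 0.101
  4: x = 0.581, y = 0.144

x_2 = 0.123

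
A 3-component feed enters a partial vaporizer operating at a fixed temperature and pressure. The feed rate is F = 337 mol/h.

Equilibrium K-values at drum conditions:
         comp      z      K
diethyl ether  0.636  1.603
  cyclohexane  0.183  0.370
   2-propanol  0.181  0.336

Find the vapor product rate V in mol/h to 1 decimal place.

Material balance + equilibrium reduce to Σ zᵢ(Kᵢ−1)/(1+V/F(Kᵢ−1)) = 0.
g(0) = ΣzᵢKᵢ − 1 = 0.148 and g(1) = 1 − Σzᵢ/Kᵢ = -0.430, so a root lies in (0, 1).
Newton iteration, V/F⁰ = 0.65:
  V/F = 0.650: g = -0.1312, g' = -0.575 → V/F = 0.422
  V/F = 0.422: g = -0.0182, g' = -0.436 → V/F = 0.380
  V/F = 0.380: g = -0.0003, g' = -0.421 → V/F = 0.379
Converged at V/F = 0.379.
Then V = V/F·F = 0.3793·337 = 127.8 mol/h and L = F − V = 209.2 mol/h.

V = 127.8 mol/h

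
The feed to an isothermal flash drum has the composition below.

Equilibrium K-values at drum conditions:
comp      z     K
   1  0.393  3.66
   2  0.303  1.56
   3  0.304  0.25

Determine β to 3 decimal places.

Material balance + equilibrium reduce to Σ zᵢ(Kᵢ−1)/(1+β(Kᵢ−1)) = 0.
g(0) = ΣzᵢKᵢ − 1 = 0.987 and g(1) = 1 − Σzᵢ/Kᵢ = -0.518, so a root lies in (0, 1).
Newton iteration, β⁰ = 0.65:
  β = 0.650: g = 0.0626, g' = -1.075 → β = 0.708
  β = 0.708: g = -0.0023, g' = -1.161 → β = 0.706
Converged at β = 0.706.

β = 0.706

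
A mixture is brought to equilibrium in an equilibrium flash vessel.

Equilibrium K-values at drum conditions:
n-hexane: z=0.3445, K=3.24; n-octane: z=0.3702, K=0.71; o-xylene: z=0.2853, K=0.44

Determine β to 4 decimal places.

Material balance + equilibrium reduce to Σ zᵢ(Kᵢ−1)/(1+β(Kᵢ−1)) = 0.
Feasibility: ΣzᵢKᵢ = 1.5046, Σzᵢ/Kᵢ = 1.2761 — both > 1, two phases present.
Iterate (Newton) starting at β = 0.5:
  β = 0.5000: g = 0.01654, g' = -0.5998 → β = 0.5276
  β = 0.5276: g = 0.00018, g' = -0.5868 → β = 0.5279
Converged at β = 0.5279.

β = 0.5279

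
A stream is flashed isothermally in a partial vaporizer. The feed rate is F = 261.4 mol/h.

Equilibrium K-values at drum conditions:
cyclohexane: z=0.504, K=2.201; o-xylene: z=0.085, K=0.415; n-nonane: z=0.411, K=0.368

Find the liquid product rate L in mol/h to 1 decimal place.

Let ψ = V/F and solve Σ zᵢ(Kᵢ−1)/(1+ψ(Kᵢ−1)) = 0.
g(0) = ΣzᵢKᵢ − 1 = 0.296 and g(1) = 1 − Σzᵢ/Kᵢ = -0.551, so a root lies in (0, 1).
Newton iteration, ψ⁰ = 0.5:
  ψ = 0.500: g = -0.0718, g' = -0.693 → ψ = 0.396
  ψ = 0.396: g = -0.0012, g' = -0.675 → ψ = 0.395
Converged at ψ = 0.395.
Then V = ψ·F = 0.3946·261.4 = 103.1 mol/h and L = F − V = 158.3 mol/h.

L = 158.3 mol/h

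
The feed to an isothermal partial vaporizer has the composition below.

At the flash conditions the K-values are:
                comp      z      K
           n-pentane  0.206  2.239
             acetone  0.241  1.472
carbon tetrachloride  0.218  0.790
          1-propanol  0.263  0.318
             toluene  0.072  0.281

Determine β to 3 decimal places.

Iterate (Newton) starting at β = 0.5:
  β = 0.500: g = -0.1545, g' = -0.540 → β = 0.214
  β = 0.214: g = -0.0140, g' = -0.472 → β = 0.184
Converged at β = 0.184.

β = 0.184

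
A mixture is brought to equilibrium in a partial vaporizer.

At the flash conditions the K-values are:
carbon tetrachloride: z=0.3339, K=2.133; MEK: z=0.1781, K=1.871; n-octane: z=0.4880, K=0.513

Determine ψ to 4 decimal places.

Material balance + equilibrium reduce to Σ zᵢ(Kᵢ−1)/(1+ψ(Kᵢ−1)) = 0.
Feasibility: ΣzᵢKᵢ = 1.2958, Σzᵢ/Kᵢ = 1.2030 — both > 1, two phases present.
Iterate (Newton) starting at ψ = 0.48:
  ψ = 0.4800: g = 0.04428, g' = -0.4442 → ψ = 0.5797
  ψ = 0.5797: g = 0.00028, g' = -0.4405 → ψ = 0.5803
Converged at ψ = 0.5803.

ψ = 0.5803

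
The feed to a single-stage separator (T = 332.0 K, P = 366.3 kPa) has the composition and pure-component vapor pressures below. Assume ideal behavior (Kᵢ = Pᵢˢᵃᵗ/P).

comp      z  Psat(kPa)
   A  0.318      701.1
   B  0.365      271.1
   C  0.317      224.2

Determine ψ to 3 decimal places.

Raoult's law: Kᵢ = Pᵢˢᵃᵗ/P = Pᵢˢᵃᵗ/366.3.
  K_A = 701.1/366.3 = 1.91400, K_B = 271.1/366.3 = 0.74010, K_C = 224.2/366.3 = 0.61207
Let ψ = V/F and solve Σ zᵢ(Kᵢ−1)/(1+ψ(Kᵢ−1)) = 0.
Feasibility: ΣzᵢKᵢ = 1.073, Σzᵢ/Kᵢ = 1.177 — both > 1, two phases present.
Iterate (Newton) starting at ψ = 0.45:
  ψ = 0.450: g = -0.0505, g' = -0.235 → ψ = 0.235
  ψ = 0.235: g = 0.0028, g' = -0.266 → ψ = 0.246
Converged at ψ = 0.246.

ψ = 0.246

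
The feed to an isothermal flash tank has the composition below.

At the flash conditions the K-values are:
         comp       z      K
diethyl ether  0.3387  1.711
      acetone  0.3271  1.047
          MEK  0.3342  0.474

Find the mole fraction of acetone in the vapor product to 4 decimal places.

Newton–Raphson from ψ = 0.47:
  ψ = 0.4700: g = -0.03798, g' = -0.2601 → ψ = 0.3240
  ψ = 0.3240: g = -0.00102, g' = -0.2482 → ψ = 0.3198
Converged at ψ = 0.3198.
Compositions from xᵢ = zᵢ/(1+ψ(Kᵢ−1)), yᵢ = Kᵢxᵢ:
  diethyl ether: x = 0.2759, y = 0.4721
  acetone: x = 0.3223, y = 0.3374
  MEK: x = 0.4018, y = 0.1905

y_acetone = 0.3374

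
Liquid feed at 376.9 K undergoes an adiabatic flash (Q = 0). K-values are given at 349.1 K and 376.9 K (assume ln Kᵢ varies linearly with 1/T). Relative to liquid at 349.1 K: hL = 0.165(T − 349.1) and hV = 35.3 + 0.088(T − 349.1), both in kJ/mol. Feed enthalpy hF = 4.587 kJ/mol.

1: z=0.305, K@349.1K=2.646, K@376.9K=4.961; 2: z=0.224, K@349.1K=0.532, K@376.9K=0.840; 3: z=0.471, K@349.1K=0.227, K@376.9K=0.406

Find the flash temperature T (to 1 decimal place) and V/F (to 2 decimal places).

T = 353.4 K, V/F = 0.11

Adiabatic flash: solve Rachford–Rice at each trial T, then check hF = ψ·hV(T) + (1−ψ)·hL(T).
  T = 349.1 K: K = (2.646, 0.532, 0.227), RR gives ψ = 0.029, H_out = 1.038 kJ/mol
  T = 376.9 K: K = (4.961, 0.840, 0.406), RR gives ψ = 0.465, H_out = 20.001 kJ/mol
  T = 363.0 K: K = (3.667, 0.674, 0.307), RR gives ψ = 0.262, H_out = 11.270 kJ/mol
  T = 356.1 K: K = (3.129, 0.601, 0.265), RR gives ψ = 0.157, H_out = 6.609 kJ/mol
  T = 352.6 K: K = (2.880, 0.566, 0.245), RR gives ψ = 0.097, H_out = 3.971 kJ/mol
  T = 354.4 K: K = (3.006, 0.584, 0.255), RR gives ψ = 0.129, H_out = 5.359 kJ/mol
Linear interpolation between T = 352.6 (H_out = 3.971) and T = 354.4 (H_out = 5.359) on hF = 4.587 gives T ≈ 353.4 K, at which ψ = 0.11.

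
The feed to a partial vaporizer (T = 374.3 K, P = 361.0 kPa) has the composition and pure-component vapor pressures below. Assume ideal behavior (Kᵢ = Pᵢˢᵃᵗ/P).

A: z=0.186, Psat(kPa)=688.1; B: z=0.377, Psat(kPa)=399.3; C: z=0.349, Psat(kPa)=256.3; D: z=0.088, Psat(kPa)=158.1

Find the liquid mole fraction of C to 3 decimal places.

x_C = 0.383

Raoult's law: Kᵢ = Pᵢˢᵃᵗ/P = Pᵢˢᵃᵗ/361.0.
  K_A = 688.1/361.0 = 1.90609, K_B = 399.3/361.0 = 1.10609, K_C = 256.3/361.0 = 0.70997, K_D = 158.1/361.0 = 0.43795
Let ψ = V/F and solve Σ zᵢ(Kᵢ−1)/(1+ψ(Kᵢ−1)) = 0.
g(0) = ΣzᵢKᵢ − 1 = 0.058 and g(1) = 1 − Σzᵢ/Kᵢ = -0.131, so a root lies in (0, 1).
Iterate (Newton) starting at ψ = 0.5:
  ψ = 0.500: g = -0.0332, g' = -0.170 → ψ = 0.305
Converged at ψ = 0.305.
Compositions from xᵢ = zᵢ/(1+ψ(Kᵢ−1)), yᵢ = Kᵢxᵢ:
  A: x = 0.146, y = 0.278
  B: x = 0.365, y = 0.404
  C: x = 0.383, y = 0.272
  D: x = 0.106, y = 0.047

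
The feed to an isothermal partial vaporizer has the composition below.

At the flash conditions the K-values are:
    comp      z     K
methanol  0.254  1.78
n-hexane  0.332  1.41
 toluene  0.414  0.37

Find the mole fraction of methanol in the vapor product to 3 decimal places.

Iterate (Newton) starting at β = 0.5:
  β = 0.500: g = -0.1253, g' = -0.469 → β = 0.233
  β = 0.233: g = -0.0137, g' = -0.383 → β = 0.197
Converged at β = 0.197.
Compositions from xᵢ = zᵢ/(1+β(Kᵢ−1)), yᵢ = Kᵢxᵢ:
  methanol: x = 0.220, y = 0.392
  n-hexane: x = 0.307, y = 0.433
  toluene: x = 0.473, y = 0.175

y_methanol = 0.392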